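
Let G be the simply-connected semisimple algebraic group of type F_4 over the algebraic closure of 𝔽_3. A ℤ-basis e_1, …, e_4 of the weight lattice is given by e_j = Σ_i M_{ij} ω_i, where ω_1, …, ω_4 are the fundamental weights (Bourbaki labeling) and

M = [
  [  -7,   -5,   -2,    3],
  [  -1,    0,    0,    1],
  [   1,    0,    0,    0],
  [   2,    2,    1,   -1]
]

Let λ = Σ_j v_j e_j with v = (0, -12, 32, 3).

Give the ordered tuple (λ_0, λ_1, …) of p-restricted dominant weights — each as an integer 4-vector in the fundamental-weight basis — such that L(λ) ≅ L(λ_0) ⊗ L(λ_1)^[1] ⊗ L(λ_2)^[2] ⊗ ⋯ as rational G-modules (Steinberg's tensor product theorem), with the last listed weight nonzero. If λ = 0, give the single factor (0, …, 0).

Compute c_i = Σ_j M_{ij} v_j with v = (0, -12, 32, 3):
  c_1 = (-7)·(0) + (-5)·(-12) + (-2)·(32) + (3)·(3) = 5
  c_2 = (-1)·(0) + (0)·(-12) + (0)·(32) + (1)·(3) = 3
  c_3 = (1)·(0) + (0)·(-12) + (0)·(32) + (0)·(3) = 0
  c_4 = (2)·(0) + (2)·(-12) + (1)·(32) + (-1)·(3) = 5
p = 3; digits c_i = Σ_j d_{ij}·3^j, 0 ≤ d_{ij} < 3:
  c_1 = 5 = 2·3^0 + 1·3^1
  c_2 = 3 = 0·3^0 + 1·3^1
  c_3 = 0
  c_4 = 5 = 2·3^0 + 1·3^1
Factor λ_0 = (2, 0, 0, 2)
Factor λ_1 = (1, 1, 0, 1)

((2, 0, 0, 2), (1, 1, 0, 1))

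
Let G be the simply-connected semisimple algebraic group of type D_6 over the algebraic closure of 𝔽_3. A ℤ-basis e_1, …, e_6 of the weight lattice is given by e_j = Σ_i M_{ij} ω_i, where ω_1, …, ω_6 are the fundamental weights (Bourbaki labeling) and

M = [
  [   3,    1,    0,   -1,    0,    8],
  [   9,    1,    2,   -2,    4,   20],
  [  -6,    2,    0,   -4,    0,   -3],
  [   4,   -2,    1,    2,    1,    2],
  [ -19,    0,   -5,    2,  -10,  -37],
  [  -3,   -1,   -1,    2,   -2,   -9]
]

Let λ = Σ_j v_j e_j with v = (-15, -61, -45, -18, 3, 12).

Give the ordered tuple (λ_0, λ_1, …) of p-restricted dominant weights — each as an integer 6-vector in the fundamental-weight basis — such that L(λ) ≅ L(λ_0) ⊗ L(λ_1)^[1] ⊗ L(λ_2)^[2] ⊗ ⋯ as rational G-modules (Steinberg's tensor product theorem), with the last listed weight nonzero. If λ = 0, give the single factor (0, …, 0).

((2, 2, 1, 2, 0, 1), (2, 0, 1, 2, 0, 0))

ω-coordinates c = M·v, v = (-15, -61, -45, -18, 3, 12):
  c_1 = 3*-15 + 1*-61 + 0*-45 + -1*-18 + 0*3 + 8*12 = 8
  c_2 = 9*-15 + 1*-61 + 2*-45 + -2*-18 + 4*3 + 20*12 = 2
  c_3 = -6*-15 + 2*-61 + 0*-45 + -4*-18 + 0*3 + -3*12 = 4
  c_4 = 4*-15 + -2*-61 + 1*-45 + 2*-18 + 1*3 + 2*12 = 8
  c_5 = -19*-15 + 0*-61 + -5*-45 + 2*-18 + -10*3 + -37*12 = 0
  c_6 = -3*-15 + -1*-61 + -1*-45 + 2*-18 + -2*3 + -9*12 = 1
p = 3; digits c_i = Σ_j d_{ij}·3^j, 0 ≤ d_{ij} < 3:
  c_1 = 8 = 2·3^0 + 2·3^1
  c_2 = 2 = 2·3^0
  c_3 = 4 = 1·3^0 + 1·3^1
  c_4 = 8 = 2·3^0 + 2·3^1
  c_5 = 0
  c_6 = 1 = 1·3^0
λ_0 = (2, 2, 1, 2, 0, 1)
λ_1 = (2, 0, 1, 2, 0, 0)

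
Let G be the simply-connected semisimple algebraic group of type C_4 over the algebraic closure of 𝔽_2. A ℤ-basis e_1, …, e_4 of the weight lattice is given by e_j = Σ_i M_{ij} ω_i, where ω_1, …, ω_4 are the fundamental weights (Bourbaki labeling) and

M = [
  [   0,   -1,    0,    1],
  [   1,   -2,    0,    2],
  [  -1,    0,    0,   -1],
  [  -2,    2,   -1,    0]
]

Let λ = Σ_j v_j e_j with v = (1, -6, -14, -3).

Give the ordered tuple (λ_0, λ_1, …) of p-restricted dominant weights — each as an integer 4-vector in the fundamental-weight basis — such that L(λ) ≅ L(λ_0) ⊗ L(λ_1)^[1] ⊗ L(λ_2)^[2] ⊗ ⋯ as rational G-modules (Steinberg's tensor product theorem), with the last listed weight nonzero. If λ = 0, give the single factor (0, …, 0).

((1, 1, 0, 0), (1, 1, 1, 0), (0, 1, 0, 0))

In the fundamental-weight basis, λ has coordinates c = M·v (v = (1, -6, -14, -3)):
  c_1 = 0*1 + -1*-6 + 0*-14 + 1*-3 = 3
  c_2 = 1*1 + -2*-6 + 0*-14 + 2*-3 = 7
  c_3 = -1*1 + 0*-6 + 0*-14 + -1*-3 = 2
  c_4 = -2*1 + 2*-6 + -1*-14 + 0*-3 = 0
Expand coordinatewise in base 2:
  c_1 = 3 = 1·2^0 + 1·2^1
  c_2 = 7 = 1·2^0 + 1·2^1 + 1·2^2
  c_3 = 2 = 0·2^0 + 1·2^1
  c_4 = 0
Factor λ_0 = (1, 1, 0, 0)
Factor λ_1 = (1, 1, 1, 0)
Factor λ_2 = (0, 1, 0, 0)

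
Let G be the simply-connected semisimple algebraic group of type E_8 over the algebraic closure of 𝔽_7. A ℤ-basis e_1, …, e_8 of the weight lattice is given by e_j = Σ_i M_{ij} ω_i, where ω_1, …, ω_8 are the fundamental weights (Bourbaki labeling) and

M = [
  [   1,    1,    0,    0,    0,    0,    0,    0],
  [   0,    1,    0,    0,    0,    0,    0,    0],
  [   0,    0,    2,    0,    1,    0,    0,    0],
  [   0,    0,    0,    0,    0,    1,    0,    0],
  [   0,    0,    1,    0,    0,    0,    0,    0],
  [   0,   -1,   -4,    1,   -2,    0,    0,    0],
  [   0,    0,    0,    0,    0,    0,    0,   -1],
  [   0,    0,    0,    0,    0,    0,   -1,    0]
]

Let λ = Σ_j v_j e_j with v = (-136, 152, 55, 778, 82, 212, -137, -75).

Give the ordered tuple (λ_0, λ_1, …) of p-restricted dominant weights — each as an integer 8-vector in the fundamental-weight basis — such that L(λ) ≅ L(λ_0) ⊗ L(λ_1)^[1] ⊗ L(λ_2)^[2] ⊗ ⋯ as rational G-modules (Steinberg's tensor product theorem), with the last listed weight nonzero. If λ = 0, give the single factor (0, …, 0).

Converting to the ω-basis (c_i = row i of M dotted with v = (-136, 152, 55, 778, 82, 212, -137, -75)):
  c_1 = 1*-136 + 1*152 + 0*55 + 0*778 + 0*82 + 0*212 + 0*-137 + 0*-75 = 16
  c_2 = 0*-136 + 1*152 + 0*55 + 0*778 + 0*82 + 0*212 + 0*-137 + 0*-75 = 152
  c_3 = 0*-136 + 0*152 + 2*55 + 0*778 + 1*82 + 0*212 + 0*-137 + 0*-75 = 192
  c_4 = 0*-136 + 0*152 + 0*55 + 0*778 + 0*82 + 1*212 + 0*-137 + 0*-75 = 212
  c_5 = 0*-136 + 0*152 + 1*55 + 0*778 + 0*82 + 0*212 + 0*-137 + 0*-75 = 55
  c_6 = 0*-136 + -1*152 + -4*55 + 1*778 + -2*82 + 0*212 + 0*-137 + 0*-75 = 242
  c_7 = 0*-136 + 0*152 + 0*55 + 0*778 + 0*82 + 0*212 + 0*-137 + -1*-75 = 75
  c_8 = 0*-136 + 0*152 + 0*55 + 0*778 + 0*82 + 0*212 + -1*-137 + 0*-75 = 137
p = 7; digits c_i = Σ_j d_{ij}·7^j, 0 ≤ d_{ij} < 7:
  c_1 = 16 = 2·7^0 + 2·7^1
  c_2 = 152 = 5·7^0 + 0·7^1 + 3·7^2
  c_3 = 192 = 3·7^0 + 6·7^1 + 3·7^2
  c_4 = 212 = 2·7^0 + 2·7^1 + 4·7^2
  c_5 = 55 = 6·7^0 + 0·7^1 + 1·7^2
  c_6 = 242 = 4·7^0 + 6·7^1 + 4·7^2
  c_7 = 75 = 5·7^0 + 3·7^1 + 1·7^2
  c_8 = 137 = 4·7^0 + 5·7^1 + 2·7^2
λ_0 = (2, 5, 3, 2, 6, 4, 5, 4)
λ_1 = (2, 0, 6, 2, 0, 6, 3, 5)
λ_2 = (0, 3, 3, 4, 1, 4, 1, 2)

((2, 5, 3, 2, 6, 4, 5, 4), (2, 0, 6, 2, 0, 6, 3, 5), (0, 3, 3, 4, 1, 4, 1, 2))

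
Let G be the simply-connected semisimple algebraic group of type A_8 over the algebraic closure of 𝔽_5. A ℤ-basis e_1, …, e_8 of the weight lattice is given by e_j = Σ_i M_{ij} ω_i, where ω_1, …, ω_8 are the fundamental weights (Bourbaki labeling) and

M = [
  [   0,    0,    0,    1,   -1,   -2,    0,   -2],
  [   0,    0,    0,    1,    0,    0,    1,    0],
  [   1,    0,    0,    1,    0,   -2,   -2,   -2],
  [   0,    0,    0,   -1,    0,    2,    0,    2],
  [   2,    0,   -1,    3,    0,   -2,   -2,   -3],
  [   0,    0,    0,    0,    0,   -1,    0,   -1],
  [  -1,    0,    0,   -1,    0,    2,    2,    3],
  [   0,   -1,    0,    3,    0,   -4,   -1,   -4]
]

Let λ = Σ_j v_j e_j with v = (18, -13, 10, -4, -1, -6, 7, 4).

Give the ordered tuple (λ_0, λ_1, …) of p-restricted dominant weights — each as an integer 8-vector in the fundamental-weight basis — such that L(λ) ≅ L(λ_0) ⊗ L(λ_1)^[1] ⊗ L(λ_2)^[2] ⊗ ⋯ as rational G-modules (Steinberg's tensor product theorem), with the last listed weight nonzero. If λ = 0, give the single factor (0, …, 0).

Compute c_i = Σ_j M_{ij} v_j with v = (18, -13, 10, -4, -1, -6, 7, 4):
  c_1 = 0·18 + (0)·(-13) + 0·10 + (1)·(-4) + (-1)·(-1) + (-2)·(-6) + 0·7 + (-2)·(4) = 1
  c_2 = 0·18 + (0)·(-13) + 0·10 + (1)·(-4) + (0)·(-1) + (0)·(-6) + 1·7 + 0·4 = 3
  c_3 = 1·18 + (0)·(-13) + 0·10 + (1)·(-4) + (0)·(-1) + (-2)·(-6) + (-2)·(7) + (-2)·(4) = 4
  c_4 = 0·18 + (0)·(-13) + 0·10 + (-1)·(-4) + (0)·(-1) + (2)·(-6) + 0·7 + 2·4 = 0
  c_5 = 2·18 + (0)·(-13) + (-1)·(10) + (3)·(-4) + (0)·(-1) + (-2)·(-6) + (-2)·(7) + (-3)·(4) = 0
  c_6 = 0·18 + (0)·(-13) + 0·10 + (0)·(-4) + (0)·(-1) + (-1)·(-6) + 0·7 + (-1)·(4) = 2
  c_7 = (-1)·(18) + (0)·(-13) + 0·10 + (-1)·(-4) + (0)·(-1) + (2)·(-6) + 2·7 + 3·4 = 0
  c_8 = 0·18 + (-1)·(-13) + 0·10 + (3)·(-4) + (0)·(-1) + (-4)·(-6) + (-1)·(7) + (-4)·(4) = 2
Writing each c_i in base p = 5:
  c_1 = 1 = 1·5^0
  c_2 = 3 = 3·5^0
  c_3 = 4 = 4·5^0
  c_4 = 0
  c_5 = 0
  c_6 = 2 = 2·5^0
  c_7 = 0
  c_8 = 2 = 2·5^0
p-restricted factor λ_0 = (1, 3, 4, 0, 0, 2, 0, 2)

((1, 3, 4, 0, 0, 2, 0, 2),)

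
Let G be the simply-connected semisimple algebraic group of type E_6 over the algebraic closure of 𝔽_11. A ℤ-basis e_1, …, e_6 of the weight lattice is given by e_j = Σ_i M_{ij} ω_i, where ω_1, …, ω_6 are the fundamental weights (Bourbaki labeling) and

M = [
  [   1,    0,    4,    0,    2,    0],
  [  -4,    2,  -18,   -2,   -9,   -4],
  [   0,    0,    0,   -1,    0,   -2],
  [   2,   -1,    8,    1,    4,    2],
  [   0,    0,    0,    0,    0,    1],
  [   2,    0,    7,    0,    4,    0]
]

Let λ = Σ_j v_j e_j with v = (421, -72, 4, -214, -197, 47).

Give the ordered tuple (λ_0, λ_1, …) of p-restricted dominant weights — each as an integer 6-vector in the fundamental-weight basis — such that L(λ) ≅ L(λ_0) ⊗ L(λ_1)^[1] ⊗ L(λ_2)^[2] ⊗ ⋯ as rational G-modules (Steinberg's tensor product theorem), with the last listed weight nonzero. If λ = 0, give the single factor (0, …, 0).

Converting to the ω-basis (c_i = row i of M dotted with v = (421, -72, 4, -214, -197, 47)):
  c_1 = 1*421 + 0*-72 + 4*4 + 0*-214 + 2*-197 + 0*47 = 43
  c_2 = -4*421 + 2*-72 + -18*4 + -2*-214 + -9*-197 + -4*47 = 113
  c_3 = 0*421 + 0*-72 + 0*4 + -1*-214 + 0*-197 + -2*47 = 120
  c_4 = 2*421 + -1*-72 + 8*4 + 1*-214 + 4*-197 + 2*47 = 38
  c_5 = 0*421 + 0*-72 + 0*4 + 0*-214 + 0*-197 + 1*47 = 47
  c_6 = 2*421 + 0*-72 + 7*4 + 0*-214 + 4*-197 + 0*47 = 82
Base-11 expansion of each c_i:
  c_1 = 43 = 10·11^0 + 3·11^1
  c_2 = 113 = 3·11^0 + 10·11^1
  c_3 = 120 = 10·11^0 + 10·11^1
  c_4 = 38 = 5·11^0 + 3·11^1
  c_5 = 47 = 3·11^0 + 4·11^1
  c_6 = 82 = 5·11^0 + 7·11^1
p-restricted factor λ_0 = (10, 3, 10, 5, 3, 5)
p-restricted factor λ_1 = (3, 10, 10, 3, 4, 7)

((10, 3, 10, 5, 3, 5), (3, 10, 10, 3, 4, 7))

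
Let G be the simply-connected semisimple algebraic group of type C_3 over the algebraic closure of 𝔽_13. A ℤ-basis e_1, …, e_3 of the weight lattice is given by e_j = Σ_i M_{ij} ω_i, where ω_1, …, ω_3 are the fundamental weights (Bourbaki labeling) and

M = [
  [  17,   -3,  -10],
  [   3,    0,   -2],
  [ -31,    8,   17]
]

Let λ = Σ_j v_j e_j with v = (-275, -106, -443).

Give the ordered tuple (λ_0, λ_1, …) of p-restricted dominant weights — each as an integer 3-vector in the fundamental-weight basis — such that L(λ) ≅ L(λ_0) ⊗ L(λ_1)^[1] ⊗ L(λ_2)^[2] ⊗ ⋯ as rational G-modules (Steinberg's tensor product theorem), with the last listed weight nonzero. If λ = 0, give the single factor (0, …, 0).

Compute c_i = Σ_j M_{ij} v_j with v = (-275, -106, -443):
  c_1 = (17)·(-275) + (-3)·(-106) + (-10)·(-443) = 73
  c_2 = (3)·(-275) + (0)·(-106) + (-2)·(-443) = 61
  c_3 = (-31)·(-275) + (8)·(-106) + (17)·(-443) = 146
Base-13 expansion of each c_i:
  c_1 = 73 = 8·13^0 + 5·13^1
  c_2 = 61 = 9·13^0 + 4·13^1
  c_3 = 146 = 3·13^0 + 11·13^1
Factor λ_0 = (8, 9, 3)
Factor λ_1 = (5, 4, 11)

((8, 9, 3), (5, 4, 11))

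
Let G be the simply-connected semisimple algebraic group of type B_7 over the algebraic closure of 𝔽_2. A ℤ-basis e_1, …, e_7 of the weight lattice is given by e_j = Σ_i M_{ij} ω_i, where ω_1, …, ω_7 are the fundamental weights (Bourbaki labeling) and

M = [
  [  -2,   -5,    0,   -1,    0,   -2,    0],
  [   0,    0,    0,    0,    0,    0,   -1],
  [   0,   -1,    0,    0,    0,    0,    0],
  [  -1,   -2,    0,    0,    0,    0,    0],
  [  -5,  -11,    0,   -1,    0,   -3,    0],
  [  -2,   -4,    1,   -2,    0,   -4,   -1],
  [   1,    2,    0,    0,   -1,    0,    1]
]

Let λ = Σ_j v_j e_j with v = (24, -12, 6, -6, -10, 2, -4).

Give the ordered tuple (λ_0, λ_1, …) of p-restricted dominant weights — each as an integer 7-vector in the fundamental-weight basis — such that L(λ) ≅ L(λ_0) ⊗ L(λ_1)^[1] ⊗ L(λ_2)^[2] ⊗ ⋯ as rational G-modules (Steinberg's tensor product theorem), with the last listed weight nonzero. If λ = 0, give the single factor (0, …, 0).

Compute c_i = Σ_j M_{ij} v_j with v = (24, -12, 6, -6, -10, 2, -4):
  c_1 = (-2)·(24) + (-5)·(-12) + 0·6 + (-1)·(-6) + (0)·(-10) + (-2)·(2) + (0)·(-4) = 14
  c_2 = 0·24 + (0)·(-12) + 0·6 + (0)·(-6) + (0)·(-10) + 0·2 + (-1)·(-4) = 4
  c_3 = 0·24 + (-1)·(-12) + 0·6 + (0)·(-6) + (0)·(-10) + 0·2 + (0)·(-4) = 12
  c_4 = (-1)·(24) + (-2)·(-12) + 0·6 + (0)·(-6) + (0)·(-10) + 0·2 + (0)·(-4) = 0
  c_5 = (-5)·(24) + (-11)·(-12) + 0·6 + (-1)·(-6) + (0)·(-10) + (-3)·(2) + (0)·(-4) = 12
  c_6 = (-2)·(24) + (-4)·(-12) + 1·6 + (-2)·(-6) + (0)·(-10) + (-4)·(2) + (-1)·(-4) = 14
  c_7 = 1·24 + (2)·(-12) + 0·6 + (0)·(-6) + (-1)·(-10) + 0·2 + (1)·(-4) = 6
Expand coordinatewise in base 2:
  c_1 = 14 = 0·2^0 + 1·2^1 + 1·2^2 + 1·2^3
  c_2 = 4 = 0·2^0 + 0·2^1 + 1·2^2
  c_3 = 12 = 0·2^0 + 0·2^1 + 1·2^2 + 1·2^3
  c_4 = 0
  c_5 = 12 = 0·2^0 + 0·2^1 + 1·2^2 + 1·2^3
  c_6 = 14 = 0·2^0 + 1·2^1 + 1·2^2 + 1·2^3
  c_7 = 6 = 0·2^0 + 1·2^1 + 1·2^2
p-restricted factor λ_0 = (0, 0, 0, 0, 0, 0, 0)
p-restricted factor λ_1 = (1, 0, 0, 0, 0, 1, 1)
p-restricted factor λ_2 = (1, 1, 1, 0, 1, 1, 1)
p-restricted factor λ_3 = (1, 0, 1, 0, 1, 1, 0)

((0, 0, 0, 0, 0, 0, 0), (1, 0, 0, 0, 0, 1, 1), (1, 1, 1, 0, 1, 1, 1), (1, 0, 1, 0, 1, 1, 0))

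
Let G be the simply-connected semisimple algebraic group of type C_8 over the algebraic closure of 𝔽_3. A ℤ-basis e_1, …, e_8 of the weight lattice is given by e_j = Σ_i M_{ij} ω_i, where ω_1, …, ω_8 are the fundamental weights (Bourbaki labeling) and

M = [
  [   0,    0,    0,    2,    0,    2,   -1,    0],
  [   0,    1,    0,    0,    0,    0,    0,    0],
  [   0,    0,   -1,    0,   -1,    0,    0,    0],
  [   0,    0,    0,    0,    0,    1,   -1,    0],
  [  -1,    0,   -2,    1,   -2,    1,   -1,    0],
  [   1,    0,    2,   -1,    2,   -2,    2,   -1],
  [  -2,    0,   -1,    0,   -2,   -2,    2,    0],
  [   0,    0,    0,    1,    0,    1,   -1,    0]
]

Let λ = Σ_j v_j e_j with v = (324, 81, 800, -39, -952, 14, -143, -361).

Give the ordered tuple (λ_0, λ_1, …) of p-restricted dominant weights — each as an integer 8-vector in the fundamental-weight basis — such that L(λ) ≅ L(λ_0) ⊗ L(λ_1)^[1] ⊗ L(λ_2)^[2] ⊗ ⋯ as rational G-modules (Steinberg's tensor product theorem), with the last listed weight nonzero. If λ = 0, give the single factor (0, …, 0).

Change of basis e → ω: c = M·v where v = (324, 81, 800, -39, -952, 14, -143, -361):
  c_1 = 0*324 + 0*81 + 0*800 + 2*-39 + 0*-952 + 2*14 + -1*-143 + 0*-361 = 93
  c_2 = 0*324 + 1*81 + 0*800 + 0*-39 + 0*-952 + 0*14 + 0*-143 + 0*-361 = 81
  c_3 = 0*324 + 0*81 + -1*800 + 0*-39 + -1*-952 + 0*14 + 0*-143 + 0*-361 = 152
  c_4 = 0*324 + 0*81 + 0*800 + 0*-39 + 0*-952 + 1*14 + -1*-143 + 0*-361 = 157
  c_5 = -1*324 + 0*81 + -2*800 + 1*-39 + -2*-952 + 1*14 + -1*-143 + 0*-361 = 98
  c_6 = 1*324 + 0*81 + 2*800 + -1*-39 + 2*-952 + -2*14 + 2*-143 + -1*-361 = 106
  c_7 = -2*324 + 0*81 + -1*800 + 0*-39 + -2*-952 + -2*14 + 2*-143 + 0*-361 = 142
  c_8 = 0*324 + 0*81 + 0*800 + 1*-39 + 0*-952 + 1*14 + -1*-143 + 0*-361 = 118
Base-3 expansion of each c_i:
  c_1 = 93 = 0·3^0 + 1·3^1 + 1·3^2 + 0·3^3 + 1·3^4
  c_2 = 81 = 0·3^0 + 0·3^1 + 0·3^2 + 0·3^3 + 1·3^4
  c_3 = 152 = 2·3^0 + 2·3^1 + 1·3^2 + 2·3^3 + 1·3^4
  c_4 = 157 = 1·3^0 + 1·3^1 + 2·3^2 + 2·3^3 + 1·3^4
  c_5 = 98 = 2·3^0 + 2·3^1 + 1·3^2 + 0·3^3 + 1·3^4
  c_6 = 106 = 1·3^0 + 2·3^1 + 2·3^2 + 0·3^3 + 1·3^4
  c_7 = 142 = 1·3^0 + 2·3^1 + 0·3^2 + 2·3^3 + 1·3^4
  c_8 = 118 = 1·3^0 + 0·3^1 + 1·3^2 + 1·3^3 + 1·3^4
Factor λ_0 = (0, 0, 2, 1, 2, 1, 1, 1)
Factor λ_1 = (1, 0, 2, 1, 2, 2, 2, 0)
Factor λ_2 = (1, 0, 1, 2, 1, 2, 0, 1)
Factor λ_3 = (0, 0, 2, 2, 0, 0, 2, 1)
Factor λ_4 = (1, 1, 1, 1, 1, 1, 1, 1)

((0, 0, 2, 1, 2, 1, 1, 1), (1, 0, 2, 1, 2, 2, 2, 0), (1, 0, 1, 2, 1, 2, 0, 1), (0, 0, 2, 2, 0, 0, 2, 1), (1, 1, 1, 1, 1, 1, 1, 1))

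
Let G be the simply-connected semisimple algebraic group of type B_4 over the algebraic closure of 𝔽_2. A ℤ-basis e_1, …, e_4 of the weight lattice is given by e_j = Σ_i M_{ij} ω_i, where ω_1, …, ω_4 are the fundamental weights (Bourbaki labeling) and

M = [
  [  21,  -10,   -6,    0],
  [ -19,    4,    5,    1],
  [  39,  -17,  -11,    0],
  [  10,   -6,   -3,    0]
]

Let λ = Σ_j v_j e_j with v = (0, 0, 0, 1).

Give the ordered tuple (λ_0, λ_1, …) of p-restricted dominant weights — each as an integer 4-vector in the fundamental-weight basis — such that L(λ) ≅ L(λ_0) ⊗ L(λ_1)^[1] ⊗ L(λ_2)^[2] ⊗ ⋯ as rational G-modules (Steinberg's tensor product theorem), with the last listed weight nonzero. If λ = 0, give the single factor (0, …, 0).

ω-coordinates c = M·v, v = (0, 0, 0, 1):
  c_1 = (21)·(0) + (-10)·(0) + (-6)·(0) + (0)·(1) = 0
  c_2 = (-19)·(0) + (4)·(0) + (5)·(0) + (1)·(1) = 1
  c_3 = (39)·(0) + (-17)·(0) + (-11)·(0) + (0)·(1) = 0
  c_4 = (10)·(0) + (-6)·(0) + (-3)·(0) + (0)·(1) = 0
Base-2 expansion of each c_i:
  c_1 = 0
  c_2 = 1 = 1·2^0
  c_3 = 0
  c_4 = 0
Factor λ_0 = (0, 1, 0, 0)

((0, 1, 0, 0),)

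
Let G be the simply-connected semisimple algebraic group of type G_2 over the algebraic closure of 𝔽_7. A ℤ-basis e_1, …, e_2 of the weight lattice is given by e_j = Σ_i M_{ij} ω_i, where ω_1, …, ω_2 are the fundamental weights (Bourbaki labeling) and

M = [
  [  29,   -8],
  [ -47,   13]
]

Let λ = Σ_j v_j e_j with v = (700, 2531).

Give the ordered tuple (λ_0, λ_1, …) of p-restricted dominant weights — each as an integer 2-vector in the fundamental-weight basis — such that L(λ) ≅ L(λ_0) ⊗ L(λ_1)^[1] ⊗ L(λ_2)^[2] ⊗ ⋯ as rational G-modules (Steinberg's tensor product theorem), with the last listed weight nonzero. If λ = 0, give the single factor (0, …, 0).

Compute c_i = Σ_j M_{ij} v_j with v = (700, 2531):
  c_1 = (29)·(700) + (-8)·(2531) = 52
  c_2 = (-47)·(700) + (13)·(2531) = 3
p = 7; digits c_i = Σ_j d_{ij}·7^j, 0 ≤ d_{ij} < 7:
  c_1 = 52 = 3·7^0 + 0·7^1 + 1·7^2
  c_2 = 3 = 3·7^0
p-restricted factor λ_0 = (3, 3)
p-restricted factor λ_1 = (0, 0)
p-restricted factor λ_2 = (1, 0)

((3, 3), (0, 0), (1, 0))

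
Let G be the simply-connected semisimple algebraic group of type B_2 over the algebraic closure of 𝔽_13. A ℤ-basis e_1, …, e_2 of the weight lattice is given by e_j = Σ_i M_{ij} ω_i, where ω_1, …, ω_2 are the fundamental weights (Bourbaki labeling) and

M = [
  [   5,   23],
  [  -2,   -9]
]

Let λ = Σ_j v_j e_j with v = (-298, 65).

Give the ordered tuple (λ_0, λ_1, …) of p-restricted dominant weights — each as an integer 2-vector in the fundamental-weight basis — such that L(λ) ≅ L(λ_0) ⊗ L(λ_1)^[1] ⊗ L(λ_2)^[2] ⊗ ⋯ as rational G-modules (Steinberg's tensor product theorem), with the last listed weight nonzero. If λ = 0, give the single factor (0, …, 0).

ω-coordinates c = M·v, v = (-298, 65):
  c_1 = (5)·(-298) + (23)·(65) = 5
  c_2 = (-2)·(-298) + (-9)·(65) = 11
Expand coordinatewise in base 13:
  c_1 = 5 = 5·13^0
  c_2 = 11 = 11·13^0
Factor λ_0 = (5, 11)

((5, 11),)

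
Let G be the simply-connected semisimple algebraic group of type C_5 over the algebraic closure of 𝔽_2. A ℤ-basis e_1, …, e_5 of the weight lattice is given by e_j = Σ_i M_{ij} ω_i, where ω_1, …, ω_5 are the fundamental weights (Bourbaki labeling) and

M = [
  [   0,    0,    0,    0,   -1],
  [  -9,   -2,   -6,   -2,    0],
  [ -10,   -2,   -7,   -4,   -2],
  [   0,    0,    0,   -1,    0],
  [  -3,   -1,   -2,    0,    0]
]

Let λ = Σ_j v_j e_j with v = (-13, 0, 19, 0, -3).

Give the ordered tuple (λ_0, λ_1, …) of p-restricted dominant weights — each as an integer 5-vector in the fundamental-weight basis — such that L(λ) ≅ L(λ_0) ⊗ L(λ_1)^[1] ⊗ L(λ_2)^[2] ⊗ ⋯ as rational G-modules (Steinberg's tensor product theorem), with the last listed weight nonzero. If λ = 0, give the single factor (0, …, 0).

((1, 1, 1, 0, 1), (1, 1, 1, 0, 0))

Converting to the ω-basis (c_i = row i of M dotted with v = (-13, 0, 19, 0, -3)):
  c_1 = (0)·(-13) + (0)·(0) + (0)·(19) + (0)·(0) + (-1)·(-3) = 3
  c_2 = (-9)·(-13) + (-2)·(0) + (-6)·(19) + (-2)·(0) + (0)·(-3) = 3
  c_3 = (-10)·(-13) + (-2)·(0) + (-7)·(19) + (-4)·(0) + (-2)·(-3) = 3
  c_4 = (0)·(-13) + (0)·(0) + (0)·(19) + (-1)·(0) + (0)·(-3) = 0
  c_5 = (-3)·(-13) + (-1)·(0) + (-2)·(19) + (0)·(0) + (0)·(-3) = 1
Base-2 expansion of each c_i:
  c_1 = 3 = 1·2^0 + 1·2^1
  c_2 = 3 = 1·2^0 + 1·2^1
  c_3 = 3 = 1·2^0 + 1·2^1
  c_4 = 0
  c_5 = 1 = 1·2^0
λ_0 = (1, 1, 1, 0, 1)
λ_1 = (1, 1, 1, 0, 0)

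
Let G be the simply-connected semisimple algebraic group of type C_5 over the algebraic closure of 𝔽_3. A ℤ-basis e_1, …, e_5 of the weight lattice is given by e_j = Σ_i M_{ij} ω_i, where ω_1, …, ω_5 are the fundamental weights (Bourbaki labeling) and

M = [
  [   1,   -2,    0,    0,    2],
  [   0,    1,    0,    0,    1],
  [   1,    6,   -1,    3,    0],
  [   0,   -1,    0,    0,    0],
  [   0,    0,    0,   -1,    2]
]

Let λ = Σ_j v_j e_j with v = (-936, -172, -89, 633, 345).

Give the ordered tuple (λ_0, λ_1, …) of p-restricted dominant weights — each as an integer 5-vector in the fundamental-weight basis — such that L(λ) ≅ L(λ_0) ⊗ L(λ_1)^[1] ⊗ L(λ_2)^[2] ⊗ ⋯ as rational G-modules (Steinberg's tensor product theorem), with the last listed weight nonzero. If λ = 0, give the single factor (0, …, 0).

Change of basis e → ω: c = M·v where v = (-936, -172, -89, 633, 345):
  c_1 = (1)·(-936) + (-2)·(-172) + (0)·(-89) + 0·633 + 2·345 = 98
  c_2 = (0)·(-936) + (1)·(-172) + (0)·(-89) + 0·633 + 1·345 = 173
  c_3 = (1)·(-936) + (6)·(-172) + (-1)·(-89) + 3·633 + 0·345 = 20
  c_4 = (0)·(-936) + (-1)·(-172) + (0)·(-89) + 0·633 + 0·345 = 172
  c_5 = (0)·(-936) + (0)·(-172) + (0)·(-89) + (-1)·(633) + 2·345 = 57
Expand coordinatewise in base 3:
  c_1 = 98 = 2·3^0 + 2·3^1 + 1·3^2 + 0·3^3 + 1·3^4
  c_2 = 173 = 2·3^0 + 0·3^1 + 1·3^2 + 0·3^3 + 2·3^4
  c_3 = 20 = 2·3^0 + 0·3^1 + 2·3^2
  c_4 = 172 = 1·3^0 + 0·3^1 + 1·3^2 + 0·3^3 + 2·3^4
  c_5 = 57 = 0·3^0 + 1·3^1 + 0·3^2 + 2·3^3
p-restricted factor λ_0 = (2, 2, 2, 1, 0)
p-restricted factor λ_1 = (2, 0, 0, 0, 1)
p-restricted factor λ_2 = (1, 1, 2, 1, 0)
p-restricted factor λ_3 = (0, 0, 0, 0, 2)
p-restricted factor λ_4 = (1, 2, 0, 2, 0)

((2, 2, 2, 1, 0), (2, 0, 0, 0, 1), (1, 1, 2, 1, 0), (0, 0, 0, 0, 2), (1, 2, 0, 2, 0))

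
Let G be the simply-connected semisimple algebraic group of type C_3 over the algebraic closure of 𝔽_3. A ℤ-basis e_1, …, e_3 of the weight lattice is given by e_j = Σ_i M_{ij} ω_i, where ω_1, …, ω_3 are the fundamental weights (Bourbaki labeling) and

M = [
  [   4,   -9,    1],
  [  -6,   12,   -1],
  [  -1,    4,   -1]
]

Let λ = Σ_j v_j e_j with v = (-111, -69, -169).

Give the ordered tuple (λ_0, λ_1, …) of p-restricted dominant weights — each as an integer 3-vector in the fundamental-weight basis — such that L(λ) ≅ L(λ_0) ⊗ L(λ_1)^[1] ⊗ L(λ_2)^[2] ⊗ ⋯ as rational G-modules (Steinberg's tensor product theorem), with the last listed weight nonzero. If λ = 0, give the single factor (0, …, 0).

((2, 1, 1), (2, 2, 1))

In the fundamental-weight basis, λ has coordinates c = M·v (v = (-111, -69, -169)):
  c_1 = 4*-111 + -9*-69 + 1*-169 = 8
  c_2 = -6*-111 + 12*-69 + -1*-169 = 7
  c_3 = -1*-111 + 4*-69 + -1*-169 = 4
p = 3; digits c_i = Σ_j d_{ij}·3^j, 0 ≤ d_{ij} < 3:
  c_1 = 8 = 2·3^0 + 2·3^1
  c_2 = 7 = 1·3^0 + 2·3^1
  c_3 = 4 = 1·3^0 + 1·3^1
λ_0 = (2, 1, 1)
λ_1 = (2, 2, 1)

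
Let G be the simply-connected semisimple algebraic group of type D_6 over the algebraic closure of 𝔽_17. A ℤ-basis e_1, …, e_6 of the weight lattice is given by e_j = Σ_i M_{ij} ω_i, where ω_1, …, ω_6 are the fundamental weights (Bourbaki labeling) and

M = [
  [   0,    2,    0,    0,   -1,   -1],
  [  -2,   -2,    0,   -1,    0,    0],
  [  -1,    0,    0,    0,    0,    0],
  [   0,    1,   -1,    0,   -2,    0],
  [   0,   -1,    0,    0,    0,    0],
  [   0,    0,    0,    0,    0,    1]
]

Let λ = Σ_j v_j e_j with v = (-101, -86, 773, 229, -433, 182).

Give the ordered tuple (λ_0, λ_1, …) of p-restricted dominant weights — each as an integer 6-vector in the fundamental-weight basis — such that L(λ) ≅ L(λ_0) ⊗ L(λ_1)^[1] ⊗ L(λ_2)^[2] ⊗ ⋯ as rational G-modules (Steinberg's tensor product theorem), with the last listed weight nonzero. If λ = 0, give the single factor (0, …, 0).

((11, 9, 16, 7, 1, 12), (4, 8, 5, 0, 5, 10))

In the fundamental-weight basis, λ has coordinates c = M·v (v = (-101, -86, 773, 229, -433, 182)):
  c_1 = (0)·(-101) + (2)·(-86) + 0·773 + 0·229 + (-1)·(-433) + (-1)·(182) = 79
  c_2 = (-2)·(-101) + (-2)·(-86) + 0·773 + (-1)·(229) + (0)·(-433) + 0·182 = 145
  c_3 = (-1)·(-101) + (0)·(-86) + 0·773 + 0·229 + (0)·(-433) + 0·182 = 101
  c_4 = (0)·(-101) + (1)·(-86) + (-1)·(773) + 0·229 + (-2)·(-433) + 0·182 = 7
  c_5 = (0)·(-101) + (-1)·(-86) + 0·773 + 0·229 + (0)·(-433) + 0·182 = 86
  c_6 = (0)·(-101) + (0)·(-86) + 0·773 + 0·229 + (0)·(-433) + 1·182 = 182
Base-17 expansion of each c_i:
  c_1 = 79 = 11·17^0 + 4·17^1
  c_2 = 145 = 9·17^0 + 8·17^1
  c_3 = 101 = 16·17^0 + 5·17^1
  c_4 = 7 = 7·17^0
  c_5 = 86 = 1·17^0 + 5·17^1
  c_6 = 182 = 12·17^0 + 10·17^1
Factor λ_0 = (11, 9, 16, 7, 1, 12)
Factor λ_1 = (4, 8, 5, 0, 5, 10)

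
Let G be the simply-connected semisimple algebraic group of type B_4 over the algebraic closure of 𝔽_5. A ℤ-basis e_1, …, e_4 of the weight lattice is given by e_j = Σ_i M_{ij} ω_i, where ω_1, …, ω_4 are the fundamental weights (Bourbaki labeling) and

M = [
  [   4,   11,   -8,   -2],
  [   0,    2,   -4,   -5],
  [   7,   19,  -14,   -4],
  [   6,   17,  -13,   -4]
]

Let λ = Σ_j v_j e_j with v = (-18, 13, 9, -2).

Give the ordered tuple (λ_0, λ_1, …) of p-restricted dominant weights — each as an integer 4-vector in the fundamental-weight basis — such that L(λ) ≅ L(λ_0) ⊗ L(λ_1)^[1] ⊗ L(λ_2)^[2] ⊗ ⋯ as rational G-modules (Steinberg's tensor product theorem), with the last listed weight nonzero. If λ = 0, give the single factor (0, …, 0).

((3, 0, 3, 4),)

Compute c_i = Σ_j M_{ij} v_j with v = (-18, 13, 9, -2):
  c_1 = (4)·(-18) + 11·13 + (-8)·(9) + (-2)·(-2) = 3
  c_2 = (0)·(-18) + 2·13 + (-4)·(9) + (-5)·(-2) = 0
  c_3 = (7)·(-18) + 19·13 + (-14)·(9) + (-4)·(-2) = 3
  c_4 = (6)·(-18) + 17·13 + (-13)·(9) + (-4)·(-2) = 4
Base-5 expansion of each c_i:
  c_1 = 3 = 3·5^0
  c_2 = 0
  c_3 = 3 = 3·5^0
  c_4 = 4 = 4·5^0
λ_0 = (3, 0, 3, 4)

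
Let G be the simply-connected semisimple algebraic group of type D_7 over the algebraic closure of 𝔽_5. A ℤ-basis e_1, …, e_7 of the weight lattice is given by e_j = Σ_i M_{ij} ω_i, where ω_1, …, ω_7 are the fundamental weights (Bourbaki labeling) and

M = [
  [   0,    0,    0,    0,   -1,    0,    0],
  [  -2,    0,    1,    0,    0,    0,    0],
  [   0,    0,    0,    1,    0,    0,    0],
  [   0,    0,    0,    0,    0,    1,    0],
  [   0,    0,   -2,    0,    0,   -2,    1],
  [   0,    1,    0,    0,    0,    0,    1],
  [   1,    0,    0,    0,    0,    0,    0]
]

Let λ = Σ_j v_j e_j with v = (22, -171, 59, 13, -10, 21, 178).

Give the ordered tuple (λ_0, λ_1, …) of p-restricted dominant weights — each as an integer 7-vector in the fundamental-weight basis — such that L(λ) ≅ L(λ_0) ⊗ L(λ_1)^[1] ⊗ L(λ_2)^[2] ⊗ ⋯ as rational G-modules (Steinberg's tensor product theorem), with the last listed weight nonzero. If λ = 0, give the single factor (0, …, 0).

((0, 0, 3, 1, 3, 2, 2), (2, 3, 2, 4, 3, 1, 4))

Compute c_i = Σ_j M_{ij} v_j with v = (22, -171, 59, 13, -10, 21, 178):
  c_1 = 0*22 + 0*-171 + 0*59 + 0*13 + -1*-10 + 0*21 + 0*178 = 10
  c_2 = -2*22 + 0*-171 + 1*59 + 0*13 + 0*-10 + 0*21 + 0*178 = 15
  c_3 = 0*22 + 0*-171 + 0*59 + 1*13 + 0*-10 + 0*21 + 0*178 = 13
  c_4 = 0*22 + 0*-171 + 0*59 + 0*13 + 0*-10 + 1*21 + 0*178 = 21
  c_5 = 0*22 + 0*-171 + -2*59 + 0*13 + 0*-10 + -2*21 + 1*178 = 18
  c_6 = 0*22 + 1*-171 + 0*59 + 0*13 + 0*-10 + 0*21 + 1*178 = 7
  c_7 = 1*22 + 0*-171 + 0*59 + 0*13 + 0*-10 + 0*21 + 0*178 = 22
Expand coordinatewise in base 5:
  c_1 = 10 = 0·5^0 + 2·5^1
  c_2 = 15 = 0·5^0 + 3·5^1
  c_3 = 13 = 3·5^0 + 2·5^1
  c_4 = 21 = 1·5^0 + 4·5^1
  c_5 = 18 = 3·5^0 + 3·5^1
  c_6 = 7 = 2·5^0 + 1·5^1
  c_7 = 22 = 2·5^0 + 4·5^1
Factor λ_0 = (0, 0, 3, 1, 3, 2, 2)
Factor λ_1 = (2, 3, 2, 4, 3, 1, 4)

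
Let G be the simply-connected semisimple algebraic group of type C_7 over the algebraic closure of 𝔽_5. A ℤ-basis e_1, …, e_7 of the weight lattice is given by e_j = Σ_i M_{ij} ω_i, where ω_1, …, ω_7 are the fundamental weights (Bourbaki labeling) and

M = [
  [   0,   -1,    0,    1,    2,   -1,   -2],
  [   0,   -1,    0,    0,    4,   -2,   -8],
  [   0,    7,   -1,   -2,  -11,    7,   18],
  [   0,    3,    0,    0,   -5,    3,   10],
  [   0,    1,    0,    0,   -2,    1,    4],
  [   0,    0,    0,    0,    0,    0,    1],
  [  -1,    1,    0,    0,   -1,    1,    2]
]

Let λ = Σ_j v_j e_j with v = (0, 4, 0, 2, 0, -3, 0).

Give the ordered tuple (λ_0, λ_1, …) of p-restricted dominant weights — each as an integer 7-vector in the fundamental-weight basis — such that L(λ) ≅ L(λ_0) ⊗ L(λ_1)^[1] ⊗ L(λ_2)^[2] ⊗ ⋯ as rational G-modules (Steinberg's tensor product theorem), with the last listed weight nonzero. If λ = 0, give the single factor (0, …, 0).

((1, 2, 3, 3, 1, 0, 1),)

In the fundamental-weight basis, λ has coordinates c = M·v (v = (0, 4, 0, 2, 0, -3, 0)):
  c_1 = 0*0 + -1*4 + 0*0 + 1*2 + 2*0 + -1*-3 + -2*0 = 1
  c_2 = 0*0 + -1*4 + 0*0 + 0*2 + 4*0 + -2*-3 + -8*0 = 2
  c_3 = 0*0 + 7*4 + -1*0 + -2*2 + -11*0 + 7*-3 + 18*0 = 3
  c_4 = 0*0 + 3*4 + 0*0 + 0*2 + -5*0 + 3*-3 + 10*0 = 3
  c_5 = 0*0 + 1*4 + 0*0 + 0*2 + -2*0 + 1*-3 + 4*0 = 1
  c_6 = 0*0 + 0*4 + 0*0 + 0*2 + 0*0 + 0*-3 + 1*0 = 0
  c_7 = -1*0 + 1*4 + 0*0 + 0*2 + -1*0 + 1*-3 + 2*0 = 1
Expand coordinatewise in base 5:
  c_1 = 1 = 1·5^0
  c_2 = 2 = 2·5^0
  c_3 = 3 = 3·5^0
  c_4 = 3 = 3·5^0
  c_5 = 1 = 1·5^0
  c_6 = 0
  c_7 = 1 = 1·5^0
λ_0 = (1, 2, 3, 3, 1, 0, 1)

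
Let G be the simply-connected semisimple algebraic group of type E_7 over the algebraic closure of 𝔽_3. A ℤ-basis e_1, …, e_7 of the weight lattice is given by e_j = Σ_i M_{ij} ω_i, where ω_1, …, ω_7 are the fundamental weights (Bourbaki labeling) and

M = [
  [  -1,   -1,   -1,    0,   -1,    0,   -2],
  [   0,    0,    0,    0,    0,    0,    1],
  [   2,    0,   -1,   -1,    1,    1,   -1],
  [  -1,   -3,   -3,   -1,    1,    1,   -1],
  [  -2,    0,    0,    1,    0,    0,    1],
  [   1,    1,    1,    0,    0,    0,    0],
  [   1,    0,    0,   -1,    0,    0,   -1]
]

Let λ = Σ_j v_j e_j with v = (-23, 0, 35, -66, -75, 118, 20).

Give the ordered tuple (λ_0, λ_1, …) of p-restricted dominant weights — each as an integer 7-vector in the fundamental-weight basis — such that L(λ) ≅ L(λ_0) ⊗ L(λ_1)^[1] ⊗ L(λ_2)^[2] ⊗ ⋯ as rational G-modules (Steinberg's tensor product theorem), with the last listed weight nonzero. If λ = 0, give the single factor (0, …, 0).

ω-coordinates c = M·v, v = (-23, 0, 35, -66, -75, 118, 20):
  c_1 = (-1)·(-23) + (-1)·(0) + (-1)·(35) + (0)·(-66) + (-1)·(-75) + 0·118 + (-2)·(20) = 23
  c_2 = (0)·(-23) + 0·0 + 0·35 + (0)·(-66) + (0)·(-75) + 0·118 + 1·20 = 20
  c_3 = (2)·(-23) + 0·0 + (-1)·(35) + (-1)·(-66) + (1)·(-75) + 1·118 + (-1)·(20) = 8
  c_4 = (-1)·(-23) + (-3)·(0) + (-3)·(35) + (-1)·(-66) + (1)·(-75) + 1·118 + (-1)·(20) = 7
  c_5 = (-2)·(-23) + 0·0 + 0·35 + (1)·(-66) + (0)·(-75) + 0·118 + 1·20 = 0
  c_6 = (1)·(-23) + 1·0 + 1·35 + (0)·(-66) + (0)·(-75) + 0·118 + 0·20 = 12
  c_7 = (1)·(-23) + 0·0 + 0·35 + (-1)·(-66) + (0)·(-75) + 0·118 + (-1)·(20) = 23
Writing each c_i in base p = 3:
  c_1 = 23 = 2·3^0 + 1·3^1 + 2·3^2
  c_2 = 20 = 2·3^0 + 0·3^1 + 2·3^2
  c_3 = 8 = 2·3^0 + 2·3^1
  c_4 = 7 = 1·3^0 + 2·3^1
  c_5 = 0
  c_6 = 12 = 0·3^0 + 1·3^1 + 1·3^2
  c_7 = 23 = 2·3^0 + 1·3^1 + 2·3^2
p-restricted factor λ_0 = (2, 2, 2, 1, 0, 0, 2)
p-restricted factor λ_1 = (1, 0, 2, 2, 0, 1, 1)
p-restricted factor λ_2 = (2, 2, 0, 0, 0, 1, 2)

((2, 2, 2, 1, 0, 0, 2), (1, 0, 2, 2, 0, 1, 1), (2, 2, 0, 0, 0, 1, 2))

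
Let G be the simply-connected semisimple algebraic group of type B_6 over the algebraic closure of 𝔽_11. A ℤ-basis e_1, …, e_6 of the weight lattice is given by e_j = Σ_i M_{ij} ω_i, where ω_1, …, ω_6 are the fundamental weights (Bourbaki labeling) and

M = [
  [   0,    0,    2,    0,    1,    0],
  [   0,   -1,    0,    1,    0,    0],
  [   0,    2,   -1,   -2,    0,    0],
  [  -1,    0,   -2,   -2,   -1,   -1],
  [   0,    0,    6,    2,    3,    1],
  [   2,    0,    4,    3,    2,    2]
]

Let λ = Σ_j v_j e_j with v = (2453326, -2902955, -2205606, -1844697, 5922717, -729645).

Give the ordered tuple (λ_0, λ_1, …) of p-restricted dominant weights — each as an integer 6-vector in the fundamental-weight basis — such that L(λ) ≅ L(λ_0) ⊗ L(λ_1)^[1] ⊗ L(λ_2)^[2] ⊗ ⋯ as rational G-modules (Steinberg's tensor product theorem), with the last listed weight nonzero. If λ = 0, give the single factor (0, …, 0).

Change of basis e → ω: c = M·v where v = (2453326, -2902955, -2205606, -1844697, 5922717, -729645):
  c_1 = 0*2453326 + 0*-2902955 + 2*-2205606 + 0*-1844697 + 1*5922717 + 0*-729645 = 1511505
  c_2 = 0*2453326 + -1*-2902955 + 0*-2205606 + 1*-1844697 + 0*5922717 + 0*-729645 = 1058258
  c_3 = 0*2453326 + 2*-2902955 + -1*-2205606 + -2*-1844697 + 0*5922717 + 0*-729645 = 89090
  c_4 = -1*2453326 + 0*-2902955 + -2*-2205606 + -2*-1844697 + -1*5922717 + -1*-729645 = 454208
  c_5 = 0*2453326 + 0*-2902955 + 6*-2205606 + 2*-1844697 + 3*5922717 + 1*-729645 = 115476
  c_6 = 2*2453326 + 0*-2902955 + 4*-2205606 + 3*-1844697 + 2*5922717 + 2*-729645 = 936281
p = 11; digits c_i = Σ_j d_{ij}·11^j, 0 ≤ d_{ij} < 11:
  c_1 = 1511505 = 6·11^0 + 8·11^1 + 6·11^2 + 2·11^3 + 4·11^4 + 9·11^5
  c_2 = 1058258 = 3·11^0 + 10·11^1 + 0·11^2 + 3·11^3 + 6·11^4 + 6·11^5
  c_3 = 89090 = 1·11^0 + 3·11^1 + 10·11^2 + 0·11^3 + 6·11^4
  c_4 = 454208 = 7·11^0 + 8·11^1 + 2·11^2 + 0·11^3 + 9·11^4 + 2·11^5
  c_5 = 115476 = 9·11^0 + 3·11^1 + 8·11^2 + 9·11^3 + 7·11^4
  c_6 = 936281 = 5·11^0 + 9·11^1 + 4·11^2 + 10·11^3 + 8·11^4 + 5·11^5
p-restricted factor λ_0 = (6, 3, 1, 7, 9, 5)
p-restricted factor λ_1 = (8, 10, 3, 8, 3, 9)
p-restricted factor λ_2 = (6, 0, 10, 2, 8, 4)
p-restricted factor λ_3 = (2, 3, 0, 0, 9, 10)
p-restricted factor λ_4 = (4, 6, 6, 9, 7, 8)
p-restricted factor λ_5 = (9, 6, 0, 2, 0, 5)

((6, 3, 1, 7, 9, 5), (8, 10, 3, 8, 3, 9), (6, 0, 10, 2, 8, 4), (2, 3, 0, 0, 9, 10), (4, 6, 6, 9, 7, 8), (9, 6, 0, 2, 0, 5))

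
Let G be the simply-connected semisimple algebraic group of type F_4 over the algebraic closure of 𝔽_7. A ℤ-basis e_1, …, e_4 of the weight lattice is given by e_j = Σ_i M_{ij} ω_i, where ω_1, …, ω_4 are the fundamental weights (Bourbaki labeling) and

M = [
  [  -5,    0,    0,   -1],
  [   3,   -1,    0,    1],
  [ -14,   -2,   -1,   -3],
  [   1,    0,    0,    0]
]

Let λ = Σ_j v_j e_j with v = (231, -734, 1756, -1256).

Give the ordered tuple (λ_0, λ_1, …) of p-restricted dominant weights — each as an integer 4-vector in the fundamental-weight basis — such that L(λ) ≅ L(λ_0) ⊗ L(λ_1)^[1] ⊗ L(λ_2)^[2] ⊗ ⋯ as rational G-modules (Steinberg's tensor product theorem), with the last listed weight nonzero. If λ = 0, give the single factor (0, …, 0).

Converting to the ω-basis (c_i = row i of M dotted with v = (231, -734, 1756, -1256)):
  c_1 = (-5)·(231) + (0)·(-734) + (0)·(1756) + (-1)·(-1256) = 101
  c_2 = (3)·(231) + (-1)·(-734) + (0)·(1756) + (1)·(-1256) = 171
  c_3 = (-14)·(231) + (-2)·(-734) + (-1)·(1756) + (-3)·(-1256) = 246
  c_4 = (1)·(231) + (0)·(-734) + (0)·(1756) + (0)·(-1256) = 231
Base-7 expansion of each c_i:
  c_1 = 101 = 3·7^0 + 0·7^1 + 2·7^2
  c_2 = 171 = 3·7^0 + 3·7^1 + 3·7^2
  c_3 = 246 = 1·7^0 + 0·7^1 + 5·7^2
  c_4 = 231 = 0·7^0 + 5·7^1 + 4·7^2
λ_0 = (3, 3, 1, 0)
λ_1 = (0, 3, 0, 5)
λ_2 = (2, 3, 5, 4)

((3, 3, 1, 0), (0, 3, 0, 5), (2, 3, 5, 4))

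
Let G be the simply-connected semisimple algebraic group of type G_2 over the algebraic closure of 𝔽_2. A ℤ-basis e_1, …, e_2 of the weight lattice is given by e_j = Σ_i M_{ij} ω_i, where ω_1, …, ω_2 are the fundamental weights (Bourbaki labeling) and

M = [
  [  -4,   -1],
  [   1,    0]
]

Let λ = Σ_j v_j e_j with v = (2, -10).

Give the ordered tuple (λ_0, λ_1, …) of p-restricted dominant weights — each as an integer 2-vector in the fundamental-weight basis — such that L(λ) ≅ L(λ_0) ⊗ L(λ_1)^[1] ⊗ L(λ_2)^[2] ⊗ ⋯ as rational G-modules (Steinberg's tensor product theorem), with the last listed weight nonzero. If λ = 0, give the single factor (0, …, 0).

ω-coordinates c = M·v, v = (2, -10):
  c_1 = -4*2 + -1*-10 = 2
  c_2 = 1*2 + 0*-10 = 2
Writing each c_i in base p = 2:
  c_1 = 2 = 0·2^0 + 1·2^1
  c_2 = 2 = 0·2^0 + 1·2^1
Factor λ_0 = (0, 0)
Factor λ_1 = (1, 1)

((0, 0), (1, 1))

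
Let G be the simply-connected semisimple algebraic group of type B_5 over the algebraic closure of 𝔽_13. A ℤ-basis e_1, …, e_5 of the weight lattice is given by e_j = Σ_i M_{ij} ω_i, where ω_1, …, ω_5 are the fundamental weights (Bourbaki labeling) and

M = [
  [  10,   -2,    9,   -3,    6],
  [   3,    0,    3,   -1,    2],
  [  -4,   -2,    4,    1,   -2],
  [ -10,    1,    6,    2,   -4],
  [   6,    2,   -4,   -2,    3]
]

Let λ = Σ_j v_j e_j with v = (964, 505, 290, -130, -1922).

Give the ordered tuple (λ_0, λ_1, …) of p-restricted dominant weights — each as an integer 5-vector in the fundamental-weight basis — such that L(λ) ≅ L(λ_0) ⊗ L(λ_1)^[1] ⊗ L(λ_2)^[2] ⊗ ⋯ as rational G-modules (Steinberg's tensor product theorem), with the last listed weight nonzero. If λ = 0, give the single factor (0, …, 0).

((7, 9, 8, 7, 11), (7, 3, 0, 2, 9))

Converting to the ω-basis (c_i = row i of M dotted with v = (964, 505, 290, -130, -1922)):
  c_1 = 10·964 + (-2)·(505) + 9·290 + (-3)·(-130) + (6)·(-1922) = 98
  c_2 = 3·964 + 0·505 + 3·290 + (-1)·(-130) + (2)·(-1922) = 48
  c_3 = (-4)·(964) + (-2)·(505) + 4·290 + (1)·(-130) + (-2)·(-1922) = 8
  c_4 = (-10)·(964) + 1·505 + 6·290 + (2)·(-130) + (-4)·(-1922) = 33
  c_5 = 6·964 + 2·505 + (-4)·(290) + (-2)·(-130) + (3)·(-1922) = 128
Writing each c_i in base p = 13:
  c_1 = 98 = 7·13^0 + 7·13^1
  c_2 = 48 = 9·13^0 + 3·13^1
  c_3 = 8 = 8·13^0
  c_4 = 33 = 7·13^0 + 2·13^1
  c_5 = 128 = 11·13^0 + 9·13^1
p-restricted factor λ_0 = (7, 9, 8, 7, 11)
p-restricted factor λ_1 = (7, 3, 0, 2, 9)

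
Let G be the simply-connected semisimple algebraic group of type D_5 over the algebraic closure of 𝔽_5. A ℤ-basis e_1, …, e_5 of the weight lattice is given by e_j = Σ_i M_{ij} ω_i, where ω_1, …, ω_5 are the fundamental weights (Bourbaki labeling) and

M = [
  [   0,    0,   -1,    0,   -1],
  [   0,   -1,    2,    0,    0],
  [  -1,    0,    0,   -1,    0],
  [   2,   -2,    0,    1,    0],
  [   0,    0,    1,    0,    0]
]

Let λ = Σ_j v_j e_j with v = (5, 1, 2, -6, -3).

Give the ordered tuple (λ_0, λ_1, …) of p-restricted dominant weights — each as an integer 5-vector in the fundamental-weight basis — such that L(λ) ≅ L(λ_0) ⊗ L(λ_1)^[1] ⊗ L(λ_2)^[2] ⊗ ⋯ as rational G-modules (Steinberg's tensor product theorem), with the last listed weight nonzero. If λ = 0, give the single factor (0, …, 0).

((1, 3, 1, 2, 2),)

In the fundamental-weight basis, λ has coordinates c = M·v (v = (5, 1, 2, -6, -3)):
  c_1 = (0)·(5) + (0)·(1) + (-1)·(2) + (0)·(-6) + (-1)·(-3) = 1
  c_2 = (0)·(5) + (-1)·(1) + (2)·(2) + (0)·(-6) + (0)·(-3) = 3
  c_3 = (-1)·(5) + (0)·(1) + (0)·(2) + (-1)·(-6) + (0)·(-3) = 1
  c_4 = (2)·(5) + (-2)·(1) + (0)·(2) + (1)·(-6) + (0)·(-3) = 2
  c_5 = (0)·(5) + (0)·(1) + (1)·(2) + (0)·(-6) + (0)·(-3) = 2
Writing each c_i in base p = 5:
  c_1 = 1 = 1·5^0
  c_2 = 3 = 3·5^0
  c_3 = 1 = 1·5^0
  c_4 = 2 = 2·5^0
  c_5 = 2 = 2·5^0
Factor λ_0 = (1, 3, 1, 2, 2)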